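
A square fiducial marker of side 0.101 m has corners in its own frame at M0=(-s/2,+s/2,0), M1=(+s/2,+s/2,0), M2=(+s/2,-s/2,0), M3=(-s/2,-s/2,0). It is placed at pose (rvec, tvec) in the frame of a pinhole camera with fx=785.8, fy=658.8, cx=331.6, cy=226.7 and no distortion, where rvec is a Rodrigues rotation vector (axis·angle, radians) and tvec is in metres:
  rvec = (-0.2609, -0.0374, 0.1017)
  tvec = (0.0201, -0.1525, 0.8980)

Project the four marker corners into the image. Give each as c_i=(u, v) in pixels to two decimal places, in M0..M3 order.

c0=(300.54, 145.23) c1=(389.67, 153.35) c2=(396.31, 85.36) c3=(309.77, 77.30)

Intrinsics K: fx=785.8, fy=658.8, cx=331.6, cy=226.7
Marker side s = 0.101 m; corners in marker frame (Z=0):
  M0 = (-0.0505, +0.0505, 0)
  M1 = (+0.0505, +0.0505, 0)
  M2 = (+0.0505, -0.0505, 0)
  M3 = (-0.0505, -0.0505, 0)
rvec = (-0.2609, -0.0374, 0.1017), |rvec| = θ = 0.28251 rad = 16.186°
Rodrigues: sinθ=0.27876, 1−cosθ=0.03964; R = I + sinθ·[k]× + (1−cosθ)·[k]×²:
    [+0.99417 -0.09551 -0.05008]
    [+0.10520 +0.96105 +0.25555]
    [+0.02373 -0.25933 +0.96550]
t = (0.0201, -0.1525, 0.8980) m
M0: Pc = R·M0+t = (-0.03493, -0.10928, +0.88371); u = 785.8·(-0.03493)/0.88371 + 331.6 = 300.5412, v = 658.8·(-0.10928)/0.88371 + 226.7 = 145.2326
M1: Pc = R·M1+t = (+0.06548, -0.09865, +0.88610); u = 785.8·(+0.06548)/0.88610 + 331.6 = 389.6702, v = 658.8·(-0.09865)/0.88610 + 226.7 = 153.3525
M2: Pc = R·M2+t = (+0.07513, -0.19572, +0.91229); u = 785.8·(+0.07513)/0.91229 + 331.6 = 396.3116, v = 658.8·(-0.19572)/0.91229 + 226.7 = 85.3632
M3: Pc = R·M3+t = (-0.02528, -0.20635, +0.90990); u = 785.8·(-0.02528)/0.90990 + 331.6 = 309.7658, v = 658.8·(-0.20635)/0.90990 + 226.7 = 77.2980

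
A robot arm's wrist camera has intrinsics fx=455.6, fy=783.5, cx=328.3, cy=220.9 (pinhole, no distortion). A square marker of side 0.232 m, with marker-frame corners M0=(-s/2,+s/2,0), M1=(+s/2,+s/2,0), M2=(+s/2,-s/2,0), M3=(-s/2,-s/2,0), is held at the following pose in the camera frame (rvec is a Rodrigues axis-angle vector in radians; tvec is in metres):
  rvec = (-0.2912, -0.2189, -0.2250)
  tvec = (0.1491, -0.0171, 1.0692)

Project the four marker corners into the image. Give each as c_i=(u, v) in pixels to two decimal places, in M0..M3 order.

Intrinsics K: fx=455.6, fy=783.5, cx=328.3, cy=220.9
Marker side s = 0.232 m; corners in marker frame (Z=0):
  M0 = (-0.1160, +0.1160, 0)
  M1 = (+0.1160, +0.1160, 0)
  M2 = (+0.1160, -0.1160, 0)
  M3 = (-0.1160, -0.1160, 0)
rvec = (-0.2912, -0.2189, -0.2250), |rvec| = θ = 0.42818 rad = 24.533°
Rodrigues: sinθ=0.41522, 1−cosθ=0.09028; R = I + sinθ·[k]× + (1−cosθ)·[k]×²:
    [+0.95148 +0.24958 -0.18001]
    [-0.18680 +0.93332 +0.30664]
    [+0.24453 -0.25813 +0.93465]
t = (0.1491, -0.0171, 1.0692) m
M0: Pc = R·M0+t = (+0.06768, +0.11283, +1.01089); u = 455.6·(+0.06768)/1.01089 + 328.3 = 358.8025, v = 783.5·(+0.11283)/1.01089 + 220.9 = 308.3526
M1: Pc = R·M1+t = (+0.28842, +0.06950, +1.06762); u = 455.6·(+0.28842)/1.06762 + 328.3 = 451.3819, v = 783.5·(+0.06950)/1.06762 + 220.9 = 271.9013
M2: Pc = R·M2+t = (+0.23052, -0.14703, +1.12751); u = 455.6·(+0.23052)/1.12751 + 328.3 = 421.4480, v = 783.5·(-0.14703)/1.12751 + 220.9 = 118.7272
M3: Pc = R·M3+t = (+0.00978, -0.10370, +1.07078); u = 455.6·(+0.00978)/1.07078 + 328.3 = 332.4604, v = 783.5·(-0.10370)/1.07078 + 220.9 = 145.0244

c0=(358.80, 308.35) c1=(451.38, 271.90) c2=(421.45, 118.73) c3=(332.46, 145.02)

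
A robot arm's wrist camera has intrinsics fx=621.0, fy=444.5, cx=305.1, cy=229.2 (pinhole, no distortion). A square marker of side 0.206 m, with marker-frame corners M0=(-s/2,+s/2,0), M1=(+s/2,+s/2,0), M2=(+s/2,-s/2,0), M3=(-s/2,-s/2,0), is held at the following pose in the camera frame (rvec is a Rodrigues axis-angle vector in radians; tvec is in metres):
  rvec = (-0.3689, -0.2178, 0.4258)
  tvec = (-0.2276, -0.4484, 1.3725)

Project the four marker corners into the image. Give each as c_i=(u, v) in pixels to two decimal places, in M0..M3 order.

Intrinsics K: fx=621.0, fy=444.5, cx=305.1, cy=229.2
Marker side s = 0.206 m; corners in marker frame (Z=0):
  M0 = (-0.1030, +0.1030, 0)
  M1 = (+0.1030, +0.1030, 0)
  M2 = (+0.1030, -0.1030, 0)
  M3 = (-0.1030, -0.1030, 0)
rvec = (-0.3689, -0.2178, 0.4258), |rvec| = θ = 0.60401 rad = 34.607°
Rodrigues: sinθ=0.56795, 1−cosθ=0.17694; R = I + sinθ·[k]× + (1−cosθ)·[k]×²:
    [+0.88906 -0.36141 -0.28098]
    [+0.43934 +0.84607 +0.30190]
    [+0.12862 -0.39185 +0.91099]
t = (-0.2276, -0.4484, 1.3725) m
M0: Pc = R·M0+t = (-0.35640, -0.40651, +1.31889); u = 621.0·(-0.35640)/1.31889 + 305.1 = 137.2896, v = 444.5·(-0.40651)/1.31889 + 229.2 = 92.1968
M1: Pc = R·M1+t = (-0.17325, -0.31600, +1.34539); u = 621.0·(-0.17325)/1.34539 + 305.1 = 225.1309, v = 444.5·(-0.31600)/1.34539 + 229.2 = 124.7965
M2: Pc = R·M2+t = (-0.09880, -0.49029, +1.42611); u = 621.0·(-0.09880)/1.42611 + 305.1 = 262.0770, v = 444.5·(-0.49029)/1.42611 + 229.2 = 76.3819
M3: Pc = R·M3+t = (-0.28195, -0.58080, +1.39961); u = 621.0·(-0.28195)/1.39961 + 305.1 = 180.0012, v = 444.5·(-0.58080)/1.39961 + 229.2 = 44.7458

c0=(137.29, 92.20) c1=(225.13, 124.80) c2=(262.08, 76.38) c3=(180.00, 44.75)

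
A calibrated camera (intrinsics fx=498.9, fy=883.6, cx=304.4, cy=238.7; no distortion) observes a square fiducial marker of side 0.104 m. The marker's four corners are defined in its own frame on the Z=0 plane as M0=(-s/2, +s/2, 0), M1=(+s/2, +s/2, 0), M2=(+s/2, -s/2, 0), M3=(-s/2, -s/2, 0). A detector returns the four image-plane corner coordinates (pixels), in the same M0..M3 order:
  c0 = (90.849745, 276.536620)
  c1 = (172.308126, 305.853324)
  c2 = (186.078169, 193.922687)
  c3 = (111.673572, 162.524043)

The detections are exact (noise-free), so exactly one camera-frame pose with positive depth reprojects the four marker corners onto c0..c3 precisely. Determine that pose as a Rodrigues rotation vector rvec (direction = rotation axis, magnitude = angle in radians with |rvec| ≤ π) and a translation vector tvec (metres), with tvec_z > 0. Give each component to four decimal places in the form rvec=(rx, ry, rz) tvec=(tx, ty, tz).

Intrinsics K: fx=498.9, fy=883.6, cx=304.4, cy=238.7
Marker side s = 0.104 m; corners in marker frame (Z=0):
  M0 = (-0.0520, +0.0520, 0)
  M1 = (+0.0520, +0.0520, 0)
  M2 = (+0.0520, -0.0520, 0)
  M3 = (-0.0520, -0.0520, 0)
Detected image corners:
  c0 = (90.849745, 276.536620) px
  c1 = (172.308126, 305.853324) px
  c2 = (186.078169, 193.922687) px
  c3 = (111.673572, 162.524043) px
Planar DLT: solve 8×8 A·h = b for H (H[2,2]=1):
  H  [+802.35726 -275.60055 +141.36612]
  H  [+383.36048 +902.00187 +232.71193]
  H  [+0.38793 -0.78421 +1.00000]
B = K⁻¹H; ‖b₁‖=1.462856, ‖b₂‖=1.462856; λ = 2/(‖b₁‖+‖b₂‖) = 0.683594, sign → tz>0 ⇒ λ=+0.683594
r₁ = λ·B[:,0] = (+0.93759,+0.22495,+0.26519); r₂ = λ·B[:,1] = (-0.05054,+0.84265,-0.53608)
r₃ = r₁×r₂ = (-0.34405,+0.48922,+0.80143); SVD([r₁ r₂ r₃]) → R = UVᵀ:
  R  [+0.93759 -0.05054 -0.34405]
  R  [+0.22495 +0.84265 +0.48922]
  R  [+0.26519 -0.53608 +0.80143]
t = (-0.22339, -0.00463, +0.68359) m
tr R = 2.581670; θ = arccos((tr R − 1)/2) = 0.658624 rad = 37.736°
axis k = ((R−Rᵀ)₃₂, (R−Rᵀ)₁₃, (R−Rᵀ)₂₁) / (2 sinθ) = (-0.837628, -0.497722, +0.225061)
rvec = θ·k = (-0.551682, -0.327812, +0.148231)

rvec=(-0.5517, -0.3278, 0.1482) tvec=(-0.2234, -0.0046, 0.6836)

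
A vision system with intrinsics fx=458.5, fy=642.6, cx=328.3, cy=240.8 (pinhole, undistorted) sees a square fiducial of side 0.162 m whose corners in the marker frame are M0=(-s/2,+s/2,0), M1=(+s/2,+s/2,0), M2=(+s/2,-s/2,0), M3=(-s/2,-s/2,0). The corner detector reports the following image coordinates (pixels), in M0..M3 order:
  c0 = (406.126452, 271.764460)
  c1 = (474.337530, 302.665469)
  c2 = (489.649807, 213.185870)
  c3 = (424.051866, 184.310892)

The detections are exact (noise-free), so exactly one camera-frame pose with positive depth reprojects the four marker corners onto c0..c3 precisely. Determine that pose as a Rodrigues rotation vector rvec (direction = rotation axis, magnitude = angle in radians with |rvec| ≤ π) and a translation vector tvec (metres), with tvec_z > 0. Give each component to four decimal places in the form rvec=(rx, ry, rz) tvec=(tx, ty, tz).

rvec=(-0.2841, 0.0151, 0.3191) tvec=(0.2812, 0.0020, 1.0721)

Intrinsics K: fx=458.5, fy=642.6, cx=328.3, cy=240.8
Marker side s = 0.162 m; corners in marker frame (Z=0):
  M0 = (-0.0810, +0.0810, 0)
  M1 = (+0.0810, +0.0810, 0)
  M2 = (+0.0810, -0.0810, 0)
  M3 = (-0.0810, -0.0810, 0)
Detected image corners:
  c0 = (406.126452, 271.764460) px
  c1 = (474.337530, 302.665469) px
  c2 = (489.649807, 213.185870) px
  c3 = (424.051866, 184.310892) px
Planar DLT: solve 8×8 A·h = b for H (H[2,2]=1):
  H  [+388.03072 -216.92220 +448.56315]
  H  [+170.93364 +484.14364 +242.00174]
  H  [-0.05528 -0.25483 +1.00000]
B = K⁻¹H; ‖b₁‖=0.932766, ‖b₂‖=0.932766; λ = 2/(‖b₁‖+‖b₂‖) = 1.072080, sign → tz>0 ⇒ λ=+1.072080
r₁ = λ·B[:,0] = (+0.94974,+0.30738,-0.05926); r₂ = λ·B[:,1] = (-0.31160,+0.91009,-0.27320)
r₃ = r₁×r₂ = (-0.03004,+0.27793,+0.96013); SVD([r₁ r₂ r₃]) → R = UVᵀ:
  R  [+0.94974 -0.31160 -0.03004]
  R  [+0.30738 +0.91009 +0.27793]
  R  [-0.05926 -0.27320 +0.96013]
t = (+0.28120, +0.00200, +1.07208) m
tr R = 2.819964; θ = arccos((tr R − 1)/2) = 0.427556 rad = 24.497°
axis k = ((R−Rᵀ)₃₂, (R−Rᵀ)₁₃, (R−Rᵀ)₂₁) / (2 sinθ) = (-0.664570, +0.035231, +0.746395)
rvec = θ·k = (-0.284141, +0.015063, +0.319125)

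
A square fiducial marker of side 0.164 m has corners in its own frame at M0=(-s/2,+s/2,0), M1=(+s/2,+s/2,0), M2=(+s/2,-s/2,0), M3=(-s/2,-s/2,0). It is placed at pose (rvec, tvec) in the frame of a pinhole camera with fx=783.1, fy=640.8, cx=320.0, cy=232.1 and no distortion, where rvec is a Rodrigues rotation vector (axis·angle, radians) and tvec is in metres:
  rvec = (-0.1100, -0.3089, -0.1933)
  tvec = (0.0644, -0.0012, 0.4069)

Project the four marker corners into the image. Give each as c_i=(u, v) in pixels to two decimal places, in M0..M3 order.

c0=(329.66, 390.86) c1=(610.14, 329.40) c2=(541.57, 92.96) c3=(261.29, 121.19)

Intrinsics K: fx=783.1, fy=640.8, cx=320.0, cy=232.1
Marker side s = 0.164 m; corners in marker frame (Z=0):
  M0 = (-0.0820, +0.0820, 0)
  M1 = (+0.0820, +0.0820, 0)
  M2 = (+0.0820, -0.0820, 0)
  M3 = (-0.0820, -0.0820, 0)
rvec = (-0.1100, -0.3089, -0.1933), |rvec| = θ = 0.38064 rad = 21.809°
Rodrigues: sinθ=0.37151, 1−cosθ=0.07157; R = I + sinθ·[k]× + (1−cosθ)·[k]×²:
    [+0.93441 +0.20545 -0.29099]
    [-0.17188 +0.97556 +0.13686]
    [+0.31200 -0.07787 +0.94689]
t = (0.0644, -0.0012, 0.4069) m
M0: Pc = R·M0+t = (+0.00463, +0.09289, +0.37493); u = 783.1·(+0.00463)/0.37493 + 320.0 = 329.6616, v = 640.8·(+0.09289)/0.37493 + 232.1 = 390.8605
M1: Pc = R·M1+t = (+0.15787, +0.06470, +0.42610); u = 783.1·(+0.15787)/0.42610 + 320.0 = 610.1361, v = 640.8·(+0.06470)/0.42610 + 232.1 = 329.4040
M2: Pc = R·M2+t = (+0.12417, -0.09529, +0.43887); u = 783.1·(+0.12417)/0.43887 + 320.0 = 541.5715, v = 640.8·(-0.09529)/0.43887 + 232.1 = 92.9647
M3: Pc = R·M3+t = (-0.02907, -0.06710, +0.38770); u = 783.1·(-0.02907)/0.38770 + 320.0 = 261.2863, v = 640.8·(-0.06710)/0.38770 + 232.1 = 121.1924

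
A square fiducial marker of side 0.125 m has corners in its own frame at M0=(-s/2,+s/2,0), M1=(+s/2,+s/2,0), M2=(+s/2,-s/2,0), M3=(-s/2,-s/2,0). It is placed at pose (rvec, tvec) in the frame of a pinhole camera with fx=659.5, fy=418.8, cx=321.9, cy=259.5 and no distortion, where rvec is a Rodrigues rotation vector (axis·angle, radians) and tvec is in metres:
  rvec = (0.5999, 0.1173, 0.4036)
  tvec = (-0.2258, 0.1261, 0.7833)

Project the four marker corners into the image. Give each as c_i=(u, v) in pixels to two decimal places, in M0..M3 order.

c0=(76.97, 335.16) c1=(169.39, 360.75) c2=(191.75, 317.91) c3=(90.54, 289.82)

Intrinsics K: fx=659.5, fy=418.8, cx=321.9, cy=259.5
Marker side s = 0.125 m; corners in marker frame (Z=0):
  M0 = (-0.0625, +0.0625, 0)
  M1 = (+0.0625, +0.0625, 0)
  M2 = (+0.0625, -0.0625, 0)
  M3 = (-0.0625, -0.0625, 0)
rvec = (0.5999, 0.1173, 0.4036), |rvec| = θ = 0.73248 rad = 41.968°
Rodrigues: sinθ=0.66872, 1−cosθ=0.25648; R = I + sinθ·[k]× + (1−cosθ)·[k]×²:
    [+0.91555 -0.33483 +0.22283]
    [+0.40210 +0.75009 -0.52505]
    [+0.00865 +0.57031 +0.82139]
t = (-0.2258, 0.1261, 0.7833) m
M0: Pc = R·M0+t = (-0.30395, +0.14785, +0.81840); u = 659.5·(-0.30395)/0.81840 + 321.9 = 76.9668, v = 418.8·(+0.14785)/0.81840 + 259.5 = 335.1587
M1: Pc = R·M1+t = (-0.18950, +0.19811, +0.81949); u = 659.5·(-0.18950)/0.81949 + 321.9 = 169.3917, v = 418.8·(+0.19811)/0.81949 + 259.5 = 360.7458
M2: Pc = R·M2+t = (-0.14765, +0.10435, +0.74820); u = 659.5·(-0.14765)/0.74820 + 321.9 = 191.7524, v = 418.8·(+0.10435)/0.74820 + 259.5 = 317.9099
M3: Pc = R·M3+t = (-0.26210, +0.05409, +0.74711); u = 659.5·(-0.26210)/0.74711 + 321.9 = 90.5407, v = 418.8·(+0.05409)/0.74711 + 259.5 = 289.8192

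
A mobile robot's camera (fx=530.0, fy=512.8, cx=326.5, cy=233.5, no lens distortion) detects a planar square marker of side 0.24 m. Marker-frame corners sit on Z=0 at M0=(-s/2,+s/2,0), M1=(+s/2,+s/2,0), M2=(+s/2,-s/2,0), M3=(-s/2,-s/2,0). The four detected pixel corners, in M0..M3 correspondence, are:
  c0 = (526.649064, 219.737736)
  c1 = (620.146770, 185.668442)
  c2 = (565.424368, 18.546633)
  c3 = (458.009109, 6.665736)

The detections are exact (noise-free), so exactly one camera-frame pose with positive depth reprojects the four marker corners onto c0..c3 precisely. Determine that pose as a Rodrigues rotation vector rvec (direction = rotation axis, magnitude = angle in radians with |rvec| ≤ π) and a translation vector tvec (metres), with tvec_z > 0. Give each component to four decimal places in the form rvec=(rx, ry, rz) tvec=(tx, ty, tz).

Intrinsics K: fx=530.0, fy=512.8, cx=326.5, cy=233.5
Marker side s = 0.24 m; corners in marker frame (Z=0):
  M0 = (-0.1200, +0.1200, 0)
  M1 = (+0.1200, +0.1200, 0)
  M2 = (+0.1200, -0.1200, 0)
  M3 = (-0.1200, -0.1200, 0)
Detected image corners:
  c0 = (526.649064, 219.737736) px
  c1 = (620.146770, 185.668442) px
  c2 = (565.424368, 18.546633) px
  c3 = (458.009109, 6.665736) px
Planar DLT: solve 8×8 A·h = b for H (H[2,2]=1):
  H  [+963.89438 +231.95690 +548.46693]
  H  [+62.40700 +776.25088 +106.53269]
  H  [+1.00485 -0.03972 +1.00000]
B = K⁻¹H; ‖b₁‖=1.600519, ‖b₂‖=1.600519; λ = 2/(‖b₁‖+‖b₂‖) = 0.624797, sign → tz>0 ⇒ λ=+0.624797
r₁ = λ·B[:,0] = (+0.74953,-0.20984,+0.62783); r₂ = λ·B[:,1] = (+0.28873,+0.95709,-0.02482)
r₃ = r₁×r₂ = (-0.59568,+0.19988,+0.77796); SVD([r₁ r₂ r₃]) → R = UVᵀ:
  R  [+0.74953 +0.28873 -0.59568]
  R  [-0.20984 +0.95709 +0.19988]
  R  [+0.62783 -0.02482 +0.77796]
t = (+0.26167, -0.15470, +0.62480) m
tr R = 2.484580; θ = arccos((tr R − 1)/2) = 0.734315 rad = 42.073°
axis k = ((R−Rᵀ)₃₂, (R−Rᵀ)₁₃, (R−Rᵀ)₂₁) / (2 sinθ) = (-0.167664, -0.912954, -0.372026)
rvec = θ·k = (-0.123118, -0.670396, -0.273184)

rvec=(-0.1231, -0.6704, -0.2732) tvec=(0.2617, -0.1547, 0.6248)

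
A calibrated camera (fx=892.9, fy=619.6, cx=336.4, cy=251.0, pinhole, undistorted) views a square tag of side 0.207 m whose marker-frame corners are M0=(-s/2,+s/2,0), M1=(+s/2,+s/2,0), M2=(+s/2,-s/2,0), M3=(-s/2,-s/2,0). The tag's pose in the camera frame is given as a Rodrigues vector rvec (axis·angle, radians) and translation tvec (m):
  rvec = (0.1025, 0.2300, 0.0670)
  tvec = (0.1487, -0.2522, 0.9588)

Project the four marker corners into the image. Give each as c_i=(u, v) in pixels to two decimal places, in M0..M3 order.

Intrinsics K: fx=892.9, fy=619.6, cx=336.4, cy=251.0
Marker side s = 0.207 m; corners in marker frame (Z=0):
  M0 = (-0.1035, +0.1035, 0)
  M1 = (+0.1035, +0.1035, 0)
  M2 = (+0.1035, -0.1035, 0)
  M3 = (-0.1035, -0.1035, 0)
rvec = (0.1025, 0.2300, 0.0670), |rvec| = θ = 0.26057 rad = 14.929°
Rodrigues: sinθ=0.25763, 1−cosθ=0.03376; R = I + sinθ·[k]× + (1−cosθ)·[k]×²:
    [+0.97147 -0.05452 +0.23082]
    [+0.07797 +0.99254 -0.09368]
    [-0.22399 +0.10901 +0.96848]
t = (0.1487, -0.2522, 0.9588) m
M0: Pc = R·M0+t = (+0.04251, -0.15754, +0.99327); u = 892.9·(+0.04251)/0.99327 + 336.4 = 374.6145, v = 619.6·(-0.15754)/0.99327 + 251.0 = 152.7257
M1: Pc = R·M1+t = (+0.24360, -0.14140, +0.94690); u = 892.9·(+0.24360)/0.94690 + 336.4 = 566.1117, v = 619.6·(-0.14140)/0.94690 + 251.0 = 158.4740
M2: Pc = R·M2+t = (+0.25489, -0.34686, +0.92433); u = 892.9·(+0.25489)/0.92433 + 336.4 = 582.6218, v = 619.6·(-0.34686)/0.92433 + 251.0 = 18.4935
M3: Pc = R·M3+t = (+0.05380, -0.36300, +0.97070); u = 892.9·(+0.05380)/0.97070 + 336.4 = 385.8846, v = 619.6·(-0.36300)/0.97070 + 251.0 = 19.2979

c0=(374.61, 152.73) c1=(566.11, 158.47) c2=(582.62, 18.49) c3=(385.88, 19.30)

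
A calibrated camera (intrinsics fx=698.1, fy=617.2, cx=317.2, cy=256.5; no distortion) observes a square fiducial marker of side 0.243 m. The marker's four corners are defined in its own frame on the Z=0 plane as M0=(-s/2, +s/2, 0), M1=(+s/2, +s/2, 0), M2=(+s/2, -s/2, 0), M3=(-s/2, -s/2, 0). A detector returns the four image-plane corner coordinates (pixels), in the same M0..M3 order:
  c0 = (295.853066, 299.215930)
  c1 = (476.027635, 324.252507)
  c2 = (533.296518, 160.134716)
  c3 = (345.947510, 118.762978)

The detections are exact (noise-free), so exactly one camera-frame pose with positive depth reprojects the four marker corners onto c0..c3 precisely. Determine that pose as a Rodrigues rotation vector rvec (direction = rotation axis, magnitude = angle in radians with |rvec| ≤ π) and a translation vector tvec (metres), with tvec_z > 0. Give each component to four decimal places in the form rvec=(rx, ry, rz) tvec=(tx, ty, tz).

rvec=(0.2520, -0.2661, 0.2085) tvec=(0.1180, -0.0372, 0.8357)

Intrinsics K: fx=698.1, fy=617.2, cx=317.2, cy=256.5
Marker side s = 0.243 m; corners in marker frame (Z=0):
  M0 = (-0.1215, +0.1215, 0)
  M1 = (+0.1215, +0.1215, 0)
  M2 = (+0.1215, -0.1215, 0)
  M3 = (-0.1215, -0.1215, 0)
Detected image corners:
  c0 = (295.853066, 299.215930) px
  c1 = (476.027635, 324.252507) px
  c2 = (533.296518, 160.134716) px
  c3 = (345.947510, 118.762978) px
Planar DLT: solve 8×8 A·h = b for H (H[2,2]=1):
  H  [+896.13034 -114.19453 +415.72965]
  H  [+212.29817 +766.26078 +228.99887]
  H  [+0.34007 +0.26001 +1.00000]
B = K⁻¹H; ‖b₁‖=1.196533, ‖b₂‖=1.196533; λ = 2/(‖b₁‖+‖b₂‖) = 0.835748, sign → tz>0 ⇒ λ=+0.835748
r₁ = λ·B[:,0] = (+0.94368,+0.16936,+0.28421); r₂ = λ·B[:,1] = (-0.23545,+0.94728,+0.21730)
r₃ = r₁×r₂ = (-0.23243,-0.27198,+0.93381); SVD([r₁ r₂ r₃]) → R = UVᵀ:
  R  [+0.94368 -0.23545 -0.23243]
  R  [+0.16936 +0.94728 -0.27198]
  R  [+0.28421 +0.21730 +0.93381]
t = (+0.11796, -0.03724, +0.83575) m
tr R = 2.824777; θ = arccos((tr R − 1)/2) = 0.421715 rad = 24.162°
axis k = ((R−Rᵀ)₃₂, (R−Rᵀ)₁₃, (R−Rᵀ)₂₁) / (2 sinθ) = (+0.597675, -0.631092, +0.494478)
rvec = θ·k = (+0.252048, -0.266141, +0.208529)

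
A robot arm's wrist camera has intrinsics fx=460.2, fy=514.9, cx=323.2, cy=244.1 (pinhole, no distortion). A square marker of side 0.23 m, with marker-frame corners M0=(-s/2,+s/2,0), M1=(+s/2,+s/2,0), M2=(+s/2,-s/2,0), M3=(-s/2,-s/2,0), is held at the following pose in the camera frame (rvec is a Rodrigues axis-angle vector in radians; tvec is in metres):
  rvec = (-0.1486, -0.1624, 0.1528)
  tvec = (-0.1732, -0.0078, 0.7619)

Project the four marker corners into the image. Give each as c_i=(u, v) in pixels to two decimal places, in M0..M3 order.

Intrinsics K: fx=460.2, fy=514.9, cx=323.2, cy=244.1
Marker side s = 0.23 m; corners in marker frame (Z=0):
  M0 = (-0.1150, +0.1150, 0)
  M1 = (+0.1150, +0.1150, 0)
  M2 = (+0.1150, -0.1150, 0)
  M3 = (-0.1150, -0.1150, 0)
rvec = (-0.1486, -0.1624, 0.1528), |rvec| = θ = 0.26796 rad = 15.353°
Rodrigues: sinθ=0.26477, 1−cosθ=0.03569; R = I + sinθ·[k]× + (1−cosθ)·[k]×²:
    [+0.97529 -0.13898 -0.17175]
    [+0.16297 +0.97742 +0.13449]
    [+0.14918 -0.15916 +0.97592]
t = (-0.1732, -0.0078, 0.7619) m
M0: Pc = R·M0+t = (-0.30134, +0.08586, +0.72644); u = 460.2·(-0.30134)/0.72644 + 323.2 = 132.3005, v = 514.9·(+0.08586)/0.72644 + 244.1 = 304.9585
M1: Pc = R·M1+t = (-0.07703, +0.12335, +0.76075); u = 460.2·(-0.07703)/0.76075 + 323.2 = 276.6054, v = 514.9·(+0.12335)/0.76075 + 244.1 = 327.5838
M2: Pc = R·M2+t = (-0.04506, -0.10146, +0.79736); u = 460.2·(-0.04506)/0.79736 + 323.2 = 297.1941, v = 514.9·(-0.10146)/0.79736 + 244.1 = 178.5805
M3: Pc = R·M3+t = (-0.26937, -0.13895, +0.76305); u = 460.2·(-0.26937)/0.76305 + 323.2 = 160.7379, v = 514.9·(-0.13895)/0.76305 + 244.1 = 150.3407

c0=(132.30, 304.96) c1=(276.61, 327.58) c2=(297.19, 178.58) c3=(160.74, 150.34)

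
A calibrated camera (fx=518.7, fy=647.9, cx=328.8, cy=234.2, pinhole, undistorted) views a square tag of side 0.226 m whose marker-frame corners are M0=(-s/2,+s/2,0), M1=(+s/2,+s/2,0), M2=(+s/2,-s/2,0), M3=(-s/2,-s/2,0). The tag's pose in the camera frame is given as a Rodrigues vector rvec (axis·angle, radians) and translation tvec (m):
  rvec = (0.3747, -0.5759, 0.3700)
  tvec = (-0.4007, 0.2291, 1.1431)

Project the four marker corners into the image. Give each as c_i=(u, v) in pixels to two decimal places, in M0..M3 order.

Intrinsics K: fx=518.7, fy=647.9, cx=328.8, cy=234.2
Marker side s = 0.226 m; corners in marker frame (Z=0):
  M0 = (-0.1130, +0.1130, 0)
  M1 = (+0.1130, +0.1130, 0)
  M2 = (+0.1130, -0.1130, 0)
  M3 = (-0.1130, -0.1130, 0)
rvec = (0.3747, -0.5759, 0.3700), |rvec| = θ = 0.78036 rad = 44.711°
Rodrigues: sinθ=0.70353, 1−cosθ=0.28934; R = I + sinθ·[k]× + (1−cosθ)·[k]×²:
    [+0.77737 -0.43610 -0.45333]
    [+0.23104 +0.86824 -0.43906]
    [+0.58508 +0.23657 +0.77571]
t = (-0.4007, 0.2291, 1.1431) m
M0: Pc = R·M0+t = (-0.53782, +0.30110, +1.10372); u = 518.7·(-0.53782)/1.10372 + 328.8 = 76.0467, v = 647.9·(+0.30110)/1.10372 + 234.2 = 410.9525
M1: Pc = R·M1+t = (-0.36214, +0.35332, +1.23595); u = 518.7·(-0.36214)/1.23595 + 328.8 = 176.8189, v = 647.9·(+0.35332)/1.23595 + 234.2 = 419.4151
M2: Pc = R·M2+t = (-0.26358, +0.15710, +1.18248); u = 518.7·(-0.26358)/1.18248 + 328.8 = 213.1807, v = 647.9·(+0.15710)/1.18248 + 234.2 = 320.2756
M3: Pc = R·M3+t = (-0.43926, +0.10488, +1.05025); u = 518.7·(-0.43926)/1.05025 + 328.8 = 111.8566, v = 647.9·(+0.10488)/1.05025 + 234.2 = 298.9005

c0=(76.05, 410.95) c1=(176.82, 419.42) c2=(213.18, 320.28) c3=(111.86, 298.90)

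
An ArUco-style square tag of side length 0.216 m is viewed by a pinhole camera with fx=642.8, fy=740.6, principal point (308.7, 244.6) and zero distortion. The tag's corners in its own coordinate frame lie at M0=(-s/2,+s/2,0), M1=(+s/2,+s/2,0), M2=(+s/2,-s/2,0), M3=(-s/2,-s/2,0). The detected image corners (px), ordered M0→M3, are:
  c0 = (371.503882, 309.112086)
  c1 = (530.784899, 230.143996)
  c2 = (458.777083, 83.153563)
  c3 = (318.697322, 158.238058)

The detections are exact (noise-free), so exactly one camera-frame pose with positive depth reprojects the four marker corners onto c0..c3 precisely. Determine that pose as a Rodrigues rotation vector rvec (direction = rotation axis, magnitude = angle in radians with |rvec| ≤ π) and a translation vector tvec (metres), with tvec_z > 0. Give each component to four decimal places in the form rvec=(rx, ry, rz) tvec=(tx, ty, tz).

rvec=(-0.4438, 0.2291, -0.3816) tvec=(0.1453, -0.0618, 0.8631)

Intrinsics K: fx=642.8, fy=740.6, cx=308.7, cy=244.6
Marker side s = 0.216 m; corners in marker frame (Z=0):
  M0 = (-0.1080, +0.1080, 0)
  M1 = (+0.1080, +0.1080, 0)
  M2 = (+0.1080, -0.1080, 0)
  M3 = (-0.1080, -0.1080, 0)
Detected image corners:
  c0 = (371.503882, 309.112086) px
  c1 = (530.784899, 230.143996) px
  c2 = (458.777083, 83.153563) px
  c3 = (318.697322, 158.238058) px
Planar DLT: solve 8×8 A·h = b for H (H[2,2]=1):
  H  [+626.01719 +65.63669 +416.91526]
  H  [-386.01941 +586.22313 +191.53776]
  H  [-0.15336 -0.52995 +1.00000]
B = K⁻¹H; ‖b₁‖=1.158579, ‖b₂‖=1.158579; λ = 2/(‖b₁‖+‖b₂‖) = 0.863126, sign → tz>0 ⇒ λ=+0.863126
r₁ = λ·B[:,0] = (+0.90416,-0.40616,-0.13237); r₂ = λ·B[:,1] = (+0.30781,+0.83428,-0.45742)
r₃ = r₁×r₂ = (+0.29622,+0.37283,+0.87934); SVD([r₁ r₂ r₃]) → R = UVᵀ:
  R  [+0.90416 +0.30781 +0.29622]
  R  [-0.40616 +0.83428 +0.37283]
  R  [-0.13237 -0.45742 +0.87934]
t = (+0.14531, -0.06184, +0.86313) m
tr R = 2.617788; θ = arccos((tr R − 1)/2) = 0.628528 rad = 36.012°
axis k = ((R−Rᵀ)₃₂, (R−Rᵀ)₁₃, (R−Rᵀ)₂₁) / (2 sinθ) = (-0.706050, +0.364479, -0.607164)
rvec = θ·k = (-0.443772, +0.229085, -0.381620)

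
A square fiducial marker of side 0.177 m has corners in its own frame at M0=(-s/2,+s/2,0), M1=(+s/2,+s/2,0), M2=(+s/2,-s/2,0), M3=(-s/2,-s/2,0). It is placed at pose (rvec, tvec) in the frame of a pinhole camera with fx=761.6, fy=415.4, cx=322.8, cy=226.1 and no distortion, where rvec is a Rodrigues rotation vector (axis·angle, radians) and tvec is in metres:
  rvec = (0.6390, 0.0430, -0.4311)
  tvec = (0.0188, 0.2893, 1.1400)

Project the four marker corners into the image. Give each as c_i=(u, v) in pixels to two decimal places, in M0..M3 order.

Intrinsics K: fx=761.6, fy=415.4, cx=322.8, cy=226.1
Marker side s = 0.177 m; corners in marker frame (Z=0):
  M0 = (-0.0885, +0.0885, 0)
  M1 = (+0.0885, +0.0885, 0)
  M2 = (+0.0885, -0.0885, 0)
  M3 = (-0.0885, -0.0885, 0)
rvec = (0.6390, 0.0430, -0.4311), |rvec| = θ = 0.77202 rad = 44.234°
Rodrigues: sinθ=0.69759, 1−cosθ=0.28350; R = I + sinθ·[k]× + (1−cosθ)·[k]×²:
    [+0.91072 +0.40260 -0.09218]
    [-0.37646 +0.71738 -0.58621]
    [-0.16988 +0.56857 +0.80490]
t = (0.0188, 0.2893, 1.1400) m
M0: Pc = R·M0+t = (-0.02617, +0.38611, +1.20535); u = 761.6·(-0.02617)/1.20535 + 322.8 = 306.2655, v = 415.4·(+0.38611)/1.20535 + 226.1 = 359.1632
M1: Pc = R·M1+t = (+0.13503, +0.31947, +1.17528); u = 761.6·(+0.13503)/1.17528 + 322.8 = 410.3008, v = 415.4·(+0.31947)/1.17528 + 226.1 = 339.0160
M2: Pc = R·M2+t = (+0.06377, +0.19249, +1.07465); u = 761.6·(+0.06377)/1.07465 + 322.8 = 367.9925, v = 415.4·(+0.19249)/1.07465 + 226.1 = 300.5080
M3: Pc = R·M3+t = (-0.09743, +0.25913, +1.10472); u = 761.6·(-0.09743)/1.10472 + 322.8 = 255.6315, v = 415.4·(+0.25913)/1.10472 + 226.1 = 323.5387

c0=(306.27, 359.16) c1=(410.30, 339.02) c2=(367.99, 300.51) c3=(255.63, 323.54)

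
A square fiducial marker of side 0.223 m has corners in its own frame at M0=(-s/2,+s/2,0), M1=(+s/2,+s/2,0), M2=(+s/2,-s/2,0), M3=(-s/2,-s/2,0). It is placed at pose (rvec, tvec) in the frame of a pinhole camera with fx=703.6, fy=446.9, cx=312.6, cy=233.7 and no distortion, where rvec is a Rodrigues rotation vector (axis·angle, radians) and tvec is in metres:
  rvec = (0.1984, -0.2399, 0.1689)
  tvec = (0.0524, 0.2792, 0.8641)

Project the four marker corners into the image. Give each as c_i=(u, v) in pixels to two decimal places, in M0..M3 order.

Intrinsics K: fx=703.6, fy=446.9, cx=312.6, cy=233.7
Marker side s = 0.223 m; corners in marker frame (Z=0):
  M0 = (-0.1115, +0.1115, 0)
  M1 = (+0.1115, +0.1115, 0)
  M2 = (+0.1115, -0.1115, 0)
  M3 = (-0.1115, -0.1115, 0)
rvec = (0.1984, -0.2399, 0.1689), |rvec| = θ = 0.35418 rad = 20.293°
Rodrigues: sinθ=0.34682, 1−cosθ=0.06207; R = I + sinθ·[k]× + (1−cosθ)·[k]×²:
    [+0.95741 -0.18894 -0.21834]
    [+0.14184 +0.96641 -0.21433]
    [+0.25150 +0.17423 +0.95205]
t = (0.0524, 0.2792, 0.8641) m
M0: Pc = R·M0+t = (-0.07542, +0.37114, +0.85548); u = 703.6·(-0.07542)/0.85548 + 312.6 = 250.5719, v = 446.9·(+0.37114)/0.85548 + 233.7 = 427.5809
M1: Pc = R·M1+t = (+0.13808, +0.40277, +0.91157); u = 703.6·(+0.13808)/0.91157 + 312.6 = 419.1811, v = 446.9·(+0.40277)/0.91157 + 233.7 = 431.1595
M2: Pc = R·M2+t = (+0.18022, +0.18726, +0.87272); u = 703.6·(+0.18022)/0.87272 + 312.6 = 457.8952, v = 446.9·(+0.18726)/0.87272 + 233.7 = 329.5924
M3: Pc = R·M3+t = (-0.03328, +0.15563, +0.81663); u = 703.6·(-0.03328)/0.81663 + 312.6 = 283.9228, v = 446.9·(+0.15563)/0.81663 + 233.7 = 318.8683

c0=(250.57, 427.58) c1=(419.18, 431.16) c2=(457.90, 329.59) c3=(283.92, 318.87)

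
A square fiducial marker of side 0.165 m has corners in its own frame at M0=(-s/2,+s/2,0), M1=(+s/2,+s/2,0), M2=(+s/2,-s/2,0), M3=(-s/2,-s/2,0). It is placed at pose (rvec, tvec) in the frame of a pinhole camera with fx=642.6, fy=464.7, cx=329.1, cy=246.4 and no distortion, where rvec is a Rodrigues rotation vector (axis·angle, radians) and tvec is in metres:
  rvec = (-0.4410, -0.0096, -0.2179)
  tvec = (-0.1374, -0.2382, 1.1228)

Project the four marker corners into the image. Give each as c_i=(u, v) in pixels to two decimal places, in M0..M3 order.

Intrinsics K: fx=642.6, fy=464.7, cx=329.1, cy=246.4
Marker side s = 0.165 m; corners in marker frame (Z=0):
  M0 = (-0.0825, +0.0825, 0)
  M1 = (+0.0825, +0.0825, 0)
  M2 = (+0.0825, -0.0825, 0)
  M3 = (-0.0825, -0.0825, 0)
rvec = (-0.4410, -0.0096, -0.2179), |rvec| = θ = 0.49199 rad = 28.189°
Rodrigues: sinθ=0.47238, 1−cosθ=0.11861; R = I + sinθ·[k]× + (1−cosθ)·[k]×²:
    [+0.97669 +0.21129 +0.03787]
    [-0.20714 +0.88144 +0.42445]
    [+0.05630 -0.42240 +0.90466]
t = (-0.1374, -0.2382, 1.1228) m
M0: Pc = R·M0+t = (-0.20055, -0.14839, +1.08331); u = 642.6·(-0.20055)/1.08331 + 329.1 = 210.1397, v = 464.7·(-0.14839)/1.08331 + 246.4 = 182.7451
M1: Pc = R·M1+t = (-0.03939, -0.18257, +1.09260); u = 642.6·(-0.03939)/1.09260 + 329.1 = 305.9322, v = 464.7·(-0.18257)/1.09260 + 246.4 = 168.7498
M2: Pc = R·M2+t = (-0.07425, -0.32801, +1.16229); u = 642.6·(-0.07425)/1.16229 + 329.1 = 288.0467, v = 464.7·(-0.32801)/1.16229 + 246.4 = 115.2581
M3: Pc = R·M3+t = (-0.23541, -0.29383, +1.15300); u = 642.6·(-0.23541)/1.15300 + 329.1 = 197.9005, v = 464.7·(-0.29383)/1.15300 + 246.4 = 127.9765

c0=(210.14, 182.75) c1=(305.93, 168.75) c2=(288.05, 115.26) c3=(197.90, 127.98)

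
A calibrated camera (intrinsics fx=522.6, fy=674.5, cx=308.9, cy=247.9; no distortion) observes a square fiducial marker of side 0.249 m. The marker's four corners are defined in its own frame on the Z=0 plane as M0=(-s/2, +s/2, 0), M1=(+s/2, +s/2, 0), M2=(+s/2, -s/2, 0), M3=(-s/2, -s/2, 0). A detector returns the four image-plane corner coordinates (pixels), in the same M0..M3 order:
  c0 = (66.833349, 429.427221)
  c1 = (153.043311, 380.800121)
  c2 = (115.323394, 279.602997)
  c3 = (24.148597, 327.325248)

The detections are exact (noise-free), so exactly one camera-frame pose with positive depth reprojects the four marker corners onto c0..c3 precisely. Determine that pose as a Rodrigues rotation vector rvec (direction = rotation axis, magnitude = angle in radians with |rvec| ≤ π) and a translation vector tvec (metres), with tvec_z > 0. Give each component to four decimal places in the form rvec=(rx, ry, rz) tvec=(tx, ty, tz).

Intrinsics K: fx=522.6, fy=674.5, cx=308.9, cy=247.9
Marker side s = 0.249 m; corners in marker frame (Z=0):
  M0 = (-0.1245, +0.1245, 0)
  M1 = (+0.1245, +0.1245, 0)
  M2 = (+0.1245, -0.1245, 0)
  M3 = (-0.1245, -0.1245, 0)
Detected image corners:
  c0 = (66.833349, 429.427221) px
  c1 = (153.043311, 380.800121) px
  c2 = (115.323394, 279.602997) px
  c3 = (24.148597, 327.325248) px
Planar DLT: solve 8×8 A·h = b for H (H[2,2]=1):
  H  [+366.50396 +176.73647 +90.91360]
  H  [-152.01288 +469.04256 +355.02421]
  H  [+0.11713 +0.17172 +1.00000]
B = K⁻¹H; ‖b₁‖=0.696626, ‖b₂‖=0.696626; λ = 2/(‖b₁‖+‖b₂‖) = 1.435491, sign → tz>0 ⇒ λ=+1.435491
r₁ = λ·B[:,0] = (+0.90734,-0.38532,+0.16814); r₂ = λ·B[:,1] = (+0.33976,+0.90763,+0.24650)
r₃ = r₁×r₂ = (-0.24759,-0.16653,+0.95445); SVD([r₁ r₂ r₃]) → R = UVᵀ:
  R  [+0.90734 +0.33976 -0.24759]
  R  [-0.38532 +0.90763 -0.16653]
  R  [+0.16814 +0.24650 +0.95445]
t = (-0.59877, +0.22798, +1.43549) m
tr R = 2.769416; θ = arccos((tr R − 1)/2) = 0.484929 rad = 27.784°
axis k = ((R−Rᵀ)₃₂, (R−Rᵀ)₁₃, (R−Rᵀ)₂₁) / (2 sinθ) = (+0.443028, -0.445927, -0.777738)
rvec = θ·k = (+0.214837, -0.216243, -0.377148)

rvec=(0.2148, -0.2162, -0.3771) tvec=(-0.5988, 0.2280, 1.4355)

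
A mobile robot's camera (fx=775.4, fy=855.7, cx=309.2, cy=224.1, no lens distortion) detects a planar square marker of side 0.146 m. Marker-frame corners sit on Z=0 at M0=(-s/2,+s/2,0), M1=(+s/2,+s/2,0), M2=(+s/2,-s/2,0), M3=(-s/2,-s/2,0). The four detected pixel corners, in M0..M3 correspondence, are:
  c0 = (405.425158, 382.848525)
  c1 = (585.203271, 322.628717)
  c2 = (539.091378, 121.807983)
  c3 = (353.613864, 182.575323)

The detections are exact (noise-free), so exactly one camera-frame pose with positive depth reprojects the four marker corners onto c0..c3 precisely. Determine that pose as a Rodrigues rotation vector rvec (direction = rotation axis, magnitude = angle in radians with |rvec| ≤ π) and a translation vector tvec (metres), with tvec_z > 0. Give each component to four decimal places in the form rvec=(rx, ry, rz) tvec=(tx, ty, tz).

Intrinsics K: fx=775.4, fy=855.7, cx=309.2, cy=224.1
Marker side s = 0.146 m; corners in marker frame (Z=0):
  M0 = (-0.0730, +0.0730, 0)
  M1 = (+0.0730, +0.0730, 0)
  M2 = (+0.0730, -0.0730, 0)
  M3 = (-0.0730, -0.0730, 0)
Detected image corners:
  c0 = (405.425158, 382.848525) px
  c1 = (585.203271, 322.628717) px
  c2 = (539.091378, 121.807983) px
  c3 = (353.613864, 182.575323) px
Planar DLT: solve 8×8 A·h = b for H (H[2,2]=1):
  H  [+1270.52768 +430.58846 +471.47743]
  H  [-403.61950 +1424.71344 +253.85316]
  H  [+0.04235 +0.20240 +1.00000]
B = K⁻¹H; ‖b₁‖=1.692523, ‖b₂‖=1.692523; λ = 2/(‖b₁‖+‖b₂‖) = 0.590834, sign → tz>0 ⇒ λ=+0.590834
r₁ = λ·B[:,0] = (+0.95813,-0.28524,+0.02502); r₂ = λ·B[:,1] = (+0.28041,+0.95240,+0.11958)
r₃ = r₁×r₂ = (-0.05794,-0.10756,+0.99251); SVD([r₁ r₂ r₃]) → R = UVᵀ:
  R  [+0.95813 +0.28041 -0.05794]
  R  [-0.28524 +0.95240 -0.10756]
  R  [+0.02502 +0.11958 +0.99251]
t = (+0.12365, +0.02054, +0.59083) m
tr R = 2.903040; θ = arccos((tr R − 1)/2) = 0.312656 rad = 17.914°
axis k = ((R−Rᵀ)₃₂, (R−Rᵀ)₁₃, (R−Rᵀ)₂₁) / (2 sinθ) = (+0.369234, -0.134864, -0.919499)
rvec = θ·k = (+0.115443, -0.042166, -0.287487)

rvec=(0.1154, -0.0422, -0.2875) tvec=(0.1237, 0.0205, 0.5908)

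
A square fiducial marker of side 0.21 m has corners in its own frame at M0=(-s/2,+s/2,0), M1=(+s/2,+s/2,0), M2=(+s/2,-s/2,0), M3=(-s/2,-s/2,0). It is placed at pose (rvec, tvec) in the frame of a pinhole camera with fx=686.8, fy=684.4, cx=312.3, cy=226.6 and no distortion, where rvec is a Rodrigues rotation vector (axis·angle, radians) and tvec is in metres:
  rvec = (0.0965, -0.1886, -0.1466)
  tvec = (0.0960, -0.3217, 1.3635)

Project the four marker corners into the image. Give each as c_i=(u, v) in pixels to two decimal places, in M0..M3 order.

c0=(316.48, 124.59) c1=(416.91, 111.46) c2=(404.36, 6.30) c3=(301.85, 16.68)

Intrinsics K: fx=686.8, fy=684.4, cx=312.3, cy=226.6
Marker side s = 0.21 m; corners in marker frame (Z=0):
  M0 = (-0.1050, +0.1050, 0)
  M1 = (+0.1050, +0.1050, 0)
  M2 = (+0.1050, -0.1050, 0)
  M3 = (-0.1050, -0.1050, 0)
rvec = (0.0965, -0.1886, -0.1466), |rvec| = θ = 0.25763 rad = 14.761°
Rodrigues: sinθ=0.25479, 1−cosθ=0.03300; R = I + sinθ·[k]× + (1−cosθ)·[k]×²:
    [+0.97163 +0.13593 -0.19355]
    [-0.15403 +0.98468 -0.08169]
    [+0.17949 +0.10918 +0.97768]
t = (0.0960, -0.3217, 1.3635) m
M0: Pc = R·M0+t = (+0.00825, -0.20213, +1.35612); u = 686.8·(+0.00825)/1.35612 + 312.3 = 316.4793, v = 684.4·(-0.20213)/1.35612 + 226.6 = 124.5875
M1: Pc = R·M1+t = (+0.21229, -0.23448, +1.39381); u = 686.8·(+0.21229)/1.39381 + 312.3 = 416.9078, v = 684.4·(-0.23448)/1.39381 + 226.6 = 111.4629
M2: Pc = R·M2+t = (+0.18375, -0.44127, +1.37088); u = 686.8·(+0.18375)/1.37088 + 312.3 = 404.3560, v = 684.4·(-0.44127)/1.37088 + 226.6 = 6.3024
M3: Pc = R·M3+t = (-0.02029, -0.40892, +1.33319); u = 686.8·(-0.02029)/1.33319 + 312.3 = 301.8455, v = 684.4·(-0.40892)/1.33319 + 226.6 = 16.6797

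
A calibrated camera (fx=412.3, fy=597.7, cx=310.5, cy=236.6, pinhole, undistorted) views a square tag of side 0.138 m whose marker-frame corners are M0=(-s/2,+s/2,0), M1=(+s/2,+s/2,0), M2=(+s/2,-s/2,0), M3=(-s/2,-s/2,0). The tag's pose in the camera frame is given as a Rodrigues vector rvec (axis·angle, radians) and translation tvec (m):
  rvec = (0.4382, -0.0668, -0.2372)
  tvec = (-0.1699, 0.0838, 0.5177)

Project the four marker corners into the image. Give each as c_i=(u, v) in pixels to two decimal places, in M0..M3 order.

Intrinsics K: fx=412.3, fy=597.7, cx=310.5, cy=236.6
Marker side s = 0.138 m; corners in marker frame (Z=0):
  M0 = (-0.0690, +0.0690, 0)
  M1 = (+0.0690, +0.0690, 0)
  M2 = (+0.0690, -0.0690, 0)
  M3 = (-0.0690, -0.0690, 0)
rvec = (0.4382, -0.0668, -0.2372), |rvec| = θ = 0.50274 rad = 28.805°
Rodrigues: sinθ=0.48183, 1−cosθ=0.12373; R = I + sinθ·[k]× + (1−cosθ)·[k]×²:
    [+0.97027 +0.21300 -0.11491]
    [-0.24166 +0.87845 -0.41222]
    [+0.01314 +0.42773 +0.90381]
t = (-0.1699, 0.0838, 0.5177) m
M0: Pc = R·M0+t = (-0.22215, +0.16109, +0.54631); u = 412.3·(-0.22215)/0.54631 + 310.5 = 142.8414, v = 597.7·(+0.16109)/0.54631 + 236.6 = 412.8421
M1: Pc = R·M1+t = (-0.08825, +0.12774, +0.54812); u = 412.3·(-0.08825)/0.54812 + 310.5 = 244.1146, v = 597.7·(+0.12774)/0.54812 + 236.6 = 375.8929
M2: Pc = R·M2+t = (-0.11765, +0.00651, +0.48909); u = 412.3·(-0.11765)/0.48909 + 310.5 = 211.3236, v = 597.7·(+0.00651)/0.48909 + 236.6 = 244.5581
M3: Pc = R·M3+t = (-0.25155, +0.03986, +0.48728); u = 412.3·(-0.25155)/0.48728 + 310.5 = 97.6607, v = 597.7·(+0.03986)/0.48728 + 236.6 = 285.4945

c0=(142.84, 412.84) c1=(244.11, 375.89) c2=(211.32, 244.56) c3=(97.66, 285.49)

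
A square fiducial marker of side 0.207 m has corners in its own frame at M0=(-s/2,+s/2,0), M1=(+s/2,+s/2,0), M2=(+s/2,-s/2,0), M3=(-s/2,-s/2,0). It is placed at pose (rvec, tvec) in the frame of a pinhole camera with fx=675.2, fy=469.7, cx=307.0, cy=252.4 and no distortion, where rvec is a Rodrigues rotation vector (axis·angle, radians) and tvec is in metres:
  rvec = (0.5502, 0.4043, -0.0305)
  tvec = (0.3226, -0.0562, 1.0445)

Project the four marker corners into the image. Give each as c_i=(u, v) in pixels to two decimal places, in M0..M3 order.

Intrinsics K: fx=675.2, fy=469.7, cx=307.0, cy=252.4
Marker side s = 0.207 m; corners in marker frame (Z=0):
  M0 = (-0.1035, +0.1035, 0)
  M1 = (+0.1035, +0.1035, 0)
  M2 = (+0.1035, -0.1035, 0)
  M3 = (-0.1035, -0.1035, 0)
rvec = (0.5502, 0.4043, -0.0305), |rvec| = θ = 0.68345 rad = 39.159°
Rodrigues: sinθ=0.63147, 1−cosθ=0.22460; R = I + sinθ·[k]× + (1−cosθ)·[k]×²:
    [+0.92096 +0.13514 +0.36548]
    [+0.07878 +0.85399 -0.51428]
    [-0.38162 +0.50243 +0.77584]
t = (0.3226, -0.0562, 1.0445) m
M0: Pc = R·M0+t = (+0.24127, +0.02403, +1.13600); u = 675.2·(+0.24127)/1.13600 + 307.0 = 450.4018, v = 469.7·(+0.02403)/1.13600 + 252.4 = 262.3376
M1: Pc = R·M1+t = (+0.43191, +0.04034, +1.05700); u = 675.2·(+0.43191)/1.05700 + 307.0 = 582.8959, v = 469.7·(+0.04034)/1.05700 + 252.4 = 270.3268
M2: Pc = R·M2+t = (+0.40393, -0.13643, +0.95300); u = 675.2·(+0.40393)/0.95300 + 307.0 = 593.1852, v = 469.7·(-0.13643)/0.95300 + 252.4 = 185.1563
M3: Pc = R·M3+t = (+0.21329, -0.15274, +1.03200); u = 675.2·(+0.21329)/1.03200 + 307.0 = 446.5510, v = 469.7·(-0.15274)/1.03200 + 252.4 = 182.8814

c0=(450.40, 262.34) c1=(582.90, 270.33) c2=(593.19, 185.16) c3=(446.55, 182.88)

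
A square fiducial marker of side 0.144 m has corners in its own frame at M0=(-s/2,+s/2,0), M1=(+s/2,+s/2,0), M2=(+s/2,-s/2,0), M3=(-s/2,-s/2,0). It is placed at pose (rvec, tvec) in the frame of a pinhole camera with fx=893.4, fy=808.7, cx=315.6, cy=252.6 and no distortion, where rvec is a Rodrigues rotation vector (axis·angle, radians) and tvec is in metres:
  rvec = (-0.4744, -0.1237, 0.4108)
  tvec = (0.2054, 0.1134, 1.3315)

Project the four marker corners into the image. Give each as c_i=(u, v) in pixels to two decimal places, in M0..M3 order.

Intrinsics K: fx=893.4, fy=808.7, cx=315.6, cy=252.6
Marker side s = 0.144 m; corners in marker frame (Z=0):
  M0 = (-0.0720, +0.0720, 0)
  M1 = (+0.0720, +0.0720, 0)
  M2 = (+0.0720, -0.0720, 0)
  M3 = (-0.0720, -0.0720, 0)
rvec = (-0.4744, -0.1237, 0.4108), |rvec| = θ = 0.63962 rad = 36.648°
Rodrigues: sinθ=0.59689, 1−cosθ=0.19768; R = I + sinθ·[k]× + (1−cosθ)·[k]×²:
    [+0.91107 -0.35500 -0.20960]
    [+0.41171 +0.80972 +0.41815]
    [+0.02127 -0.46726 +0.88386]
t = (0.2054, 0.1134, 1.3315) m
M0: Pc = R·M0+t = (+0.11424, +0.14206, +1.29633); u = 893.4·(+0.11424)/1.29633 + 315.6 = 394.3339, v = 808.7·(+0.14206)/1.29633 + 252.6 = 341.2204
M1: Pc = R·M1+t = (+0.24544, +0.20134, +1.29939); u = 893.4·(+0.24544)/1.29939 + 315.6 = 484.3509, v = 808.7·(+0.20134)/1.29939 + 252.6 = 377.9096
M2: Pc = R·M2+t = (+0.29656, +0.08474, +1.36667); u = 893.4·(+0.29656)/1.36667 + 315.6 = 509.4603, v = 808.7·(+0.08474)/1.36667 + 252.6 = 302.7452
M3: Pc = R·M3+t = (+0.16536, +0.02546, +1.36361); u = 893.4·(+0.16536)/1.36361 + 315.6 = 423.9415, v = 808.7·(+0.02546)/1.36361 + 252.6 = 267.6976

c0=(394.33, 341.22) c1=(484.35, 377.91) c2=(509.46, 302.75) c3=(423.94, 267.70)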